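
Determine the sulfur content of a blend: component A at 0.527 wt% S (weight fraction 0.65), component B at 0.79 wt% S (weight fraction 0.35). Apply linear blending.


Linear sulfur blending: S_blend = x1*S1 + x2*S2
Contribution 1: 0.65 * 0.527 = 0.34255 wt%
Contribution 2: 0.35 * 0.79 = 0.2765 wt%
S_blend = 0.34255 + 0.2765 = 0.61905

0.61905 wt%


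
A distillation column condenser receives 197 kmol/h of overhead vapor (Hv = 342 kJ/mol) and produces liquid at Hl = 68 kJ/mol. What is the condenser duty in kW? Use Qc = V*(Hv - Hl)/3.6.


Qc = 197 * (342 - 68) / 3.6 = 197 * 274 / 3.6 = 14990

14990 kW


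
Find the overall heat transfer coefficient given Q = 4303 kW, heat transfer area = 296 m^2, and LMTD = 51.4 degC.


From Q = U*A*LMTD, U = Q / (A * LMTD)
U = 4303 / (296 * 51.4) = 4303 / 15214.4 = 0.2828

0.2828 kW/(m^2*K)


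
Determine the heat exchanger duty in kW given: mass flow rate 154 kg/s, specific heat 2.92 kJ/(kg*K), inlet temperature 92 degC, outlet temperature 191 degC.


Q = m_dot * cp * delta_T
delta_T = 191 - 92 = 99 K
Q = 154 * 2.92 * 99
= 449.68 * 99
= 44518.32 kW

44518.32 kW


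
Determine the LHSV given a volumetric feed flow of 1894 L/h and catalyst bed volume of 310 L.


LHSV = volumetric feed rate / catalyst volume
= 1894 L/h / 310 L
= 6.110 h^-1

6.110 h^-1


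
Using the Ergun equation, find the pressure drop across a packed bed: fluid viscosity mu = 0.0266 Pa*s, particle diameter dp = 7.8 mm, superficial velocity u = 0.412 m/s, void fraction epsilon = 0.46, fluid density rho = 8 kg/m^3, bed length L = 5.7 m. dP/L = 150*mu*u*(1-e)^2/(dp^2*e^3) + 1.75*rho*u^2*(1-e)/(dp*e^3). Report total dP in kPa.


dp = 7.8 mm = 0.0078 m
Viscous term = 150*0.0266*0.412*(1-0.46)^2 / (0.0078^2*0.46^3) = 80945.9
Inertial term = 1.75*8*0.412^2*(1-0.46) / (0.0078*0.46^3) = 1690.24
dP/L = 80945.9 + 1690.24 = 82636.1 Pa/m
dP = 82636.1 * 5.7 / 1000 = 471.0 kPa

471.0 kPa


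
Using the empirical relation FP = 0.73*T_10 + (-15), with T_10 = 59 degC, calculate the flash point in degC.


FP = 0.73 * 59 + (-15) = 28.07

28.07 degC


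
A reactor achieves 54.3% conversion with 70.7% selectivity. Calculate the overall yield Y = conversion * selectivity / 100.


Overall yield = conversion (%) * selectivity (%) / 100
Conversion = 54.3%, Selectivity = 70.7%
Y = 54.3 * 70.7 / 100
= 38.3901 %

38.3901 %


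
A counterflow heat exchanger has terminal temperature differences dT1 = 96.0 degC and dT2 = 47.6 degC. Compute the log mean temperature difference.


LMTD = (dT1 - dT2) / ln(dT1/dT2)
= (96.0 - 47.6) / ln(96.0 / 47.6) = 48.4 / 0.701515 = 68.99

68.99 degC


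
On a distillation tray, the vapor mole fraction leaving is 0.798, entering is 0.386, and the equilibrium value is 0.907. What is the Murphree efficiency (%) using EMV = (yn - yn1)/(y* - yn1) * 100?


Murphree vapor efficiency: EMV = (y_n - y_(n-1)) / (y*_n - y_(n-1)) * 100
EMV = (0.798 - 0.386) / (0.907 - 0.386) * 100 = 0.412 / 0.521 * 100 = 79.08

79.08 %


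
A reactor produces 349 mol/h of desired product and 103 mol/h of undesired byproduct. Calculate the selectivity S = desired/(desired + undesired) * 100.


Selectivity = desired / (desired + undesired) * 100
Total products = 349 + 103 = 452 mol/h
S = 349 / 452 * 100
= 0.7721 * 100
= 77.21 %

77.21 %


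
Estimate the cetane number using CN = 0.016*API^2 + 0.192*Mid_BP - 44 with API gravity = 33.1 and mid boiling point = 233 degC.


CN = 0.016 * 33.1^2 + 0.192 * 233 - 44
CN = 17.52976 + 44.736 - 44 = 18.26576

18.26576


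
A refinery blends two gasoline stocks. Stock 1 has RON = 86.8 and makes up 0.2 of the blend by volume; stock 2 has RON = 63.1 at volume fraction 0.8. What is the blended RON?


Linear blending: RON_blend = sum(vi * RONi)
Contribution 1: 0.2 * 86.8 = 17.36
Contribution 2: 0.8 * 63.1 = 50.48
RON_blend = 17.36 + 50.48 = 67.84

67.84


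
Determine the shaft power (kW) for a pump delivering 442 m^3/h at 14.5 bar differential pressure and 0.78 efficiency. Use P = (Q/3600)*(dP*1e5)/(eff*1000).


Q = 442 / 3600 = 0.122778 m^3/s
P = 0.122778 * (14.5 * 1e5) / 0.78 / 1000 = 228.2

228.2 kW


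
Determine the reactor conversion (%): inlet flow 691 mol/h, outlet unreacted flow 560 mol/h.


X = (F_in - F_out) / F_in * 100
Moles reacted = 691 - 560 = 131
X = 131 / 691 * 100
= 0.1896 * 100
= 18.96 %

18.96 %


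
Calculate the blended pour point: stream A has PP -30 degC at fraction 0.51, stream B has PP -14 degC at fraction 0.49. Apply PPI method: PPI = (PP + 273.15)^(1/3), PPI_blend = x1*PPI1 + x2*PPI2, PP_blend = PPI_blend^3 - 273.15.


PPI_1 = (-30 + 273.15)^(1/3) = 6.241535
PPI_2 = (-14 + 273.15)^(1/3) = 6.375541
PPI_blend = 0.51 * 6.241535 + 0.49 * 6.375541 = 6.307198
PP_blend = 6.307198^3 - 273.15 = 250.905 - 273.15 = -22.24

-22.24 degC


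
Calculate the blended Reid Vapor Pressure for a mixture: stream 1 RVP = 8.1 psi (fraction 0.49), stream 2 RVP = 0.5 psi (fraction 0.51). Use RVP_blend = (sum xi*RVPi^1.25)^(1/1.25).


Chevron index: RVP_blend = (sum xi*RVPi^1.25)^(1/1.25)
RVP^1.25 terms: 0.49 * 8.1^1.25 + 0.51 * 0.5^1.25 = 6.91023
RVP_blend = 6.91023^(1/1.25) = 4.695

4.695 psi


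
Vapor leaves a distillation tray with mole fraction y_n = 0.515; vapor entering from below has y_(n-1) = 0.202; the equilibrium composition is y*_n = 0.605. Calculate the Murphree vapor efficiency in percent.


Murphree vapor efficiency: EMV = (y_n - y_(n-1)) / (y*_n - y_(n-1)) * 100
EMV = (0.515 - 0.202) / (0.605 - 0.202) * 100 = 0.313 / 0.403 * 100 = 77.67

77.67 %


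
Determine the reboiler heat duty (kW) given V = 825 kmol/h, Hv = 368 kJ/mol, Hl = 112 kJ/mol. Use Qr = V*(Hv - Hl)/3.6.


Qr = 825 * (368 - 112) / 3.6 = 825 * 256 / 3.6 = 58670

58670 kW


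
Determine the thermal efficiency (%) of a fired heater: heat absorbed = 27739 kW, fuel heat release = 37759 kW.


Furnace efficiency = Q_absorbed / Q_fuel * 100
= 27739 / 37759 * 100 = 73.46

73.46 %


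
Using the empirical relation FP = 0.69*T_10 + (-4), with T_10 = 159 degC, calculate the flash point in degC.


FP = 0.69 * 159 + (-4) = 105.71

105.71 degC


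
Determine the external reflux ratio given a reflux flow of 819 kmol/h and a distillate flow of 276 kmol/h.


Reflux ratio definition: R = L / D (liquid returned / distillate withdrawn)
L = 819 kmol/h, D = 276 kmol/h
R = 819 / 276 = 2.967

2.967


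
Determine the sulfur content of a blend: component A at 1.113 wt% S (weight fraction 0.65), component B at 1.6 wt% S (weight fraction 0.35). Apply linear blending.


Linear sulfur blending: S_blend = x1*S1 + x2*S2
Contribution 1: 0.65 * 1.113 = 0.72345 wt%
Contribution 2: 0.35 * 1.6 = 0.56 wt%
S_blend = 0.72345 + 0.56 = 1.28345

1.28345 wt%


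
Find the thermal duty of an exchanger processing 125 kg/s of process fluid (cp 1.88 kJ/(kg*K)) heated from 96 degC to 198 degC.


Q = m_dot * cp * delta_T
delta_T = 198 - 96 = 102 K
Q = 125 * 1.88 * 102
= 235 * 102
= 23970 kW

23970 kW


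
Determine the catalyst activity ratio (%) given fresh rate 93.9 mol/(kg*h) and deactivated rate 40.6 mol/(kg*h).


Activity (%) = (rate_used / rate_fresh) * 100
rate_used = 40.6, rate_fresh = 93.9
= (40.6 / 93.9) * 100
= 0.4324 * 100 = 43.24

43.24 %


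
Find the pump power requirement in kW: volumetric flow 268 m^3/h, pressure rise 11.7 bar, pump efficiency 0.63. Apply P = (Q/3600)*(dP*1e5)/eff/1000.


Q = 268 / 3600 = 0.0744444 m^3/s
P = 0.0744444 * (11.7 * 1e5) / 0.63 / 1000 = 138.3

138.3 kW


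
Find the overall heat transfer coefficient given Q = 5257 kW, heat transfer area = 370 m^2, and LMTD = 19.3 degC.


From Q = U*A*LMTD, U = Q / (A * LMTD)
U = 5257 / (370 * 19.3) = 5257 / 7141 = 0.7362

0.7362 kW/(m^2*K)


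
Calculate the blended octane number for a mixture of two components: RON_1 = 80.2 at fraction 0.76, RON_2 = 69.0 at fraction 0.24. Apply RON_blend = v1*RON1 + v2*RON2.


Linear blending: RON_blend = sum(vi * RONi)
Contribution 1: 0.76 * 80.2 = 60.952
Contribution 2: 0.24 * 69.0 = 16.56
RON_blend = 60.952 + 16.56 = 77.512

77.512


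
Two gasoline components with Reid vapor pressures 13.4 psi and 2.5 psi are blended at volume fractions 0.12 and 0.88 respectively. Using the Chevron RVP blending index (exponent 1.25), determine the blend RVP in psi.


Chevron index: RVP_blend = (sum xi*RVPi^1.25)^(1/1.25)
RVP^1.25 terms: 0.12 * 13.4^1.25 + 0.88 * 2.5^1.25 = 5.84289
RVP_blend = 5.84289^(1/1.25) = 4.105

4.105 psi


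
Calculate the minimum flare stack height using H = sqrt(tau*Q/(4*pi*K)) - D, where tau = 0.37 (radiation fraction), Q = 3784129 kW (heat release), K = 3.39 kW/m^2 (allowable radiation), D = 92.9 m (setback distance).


tau*Q/(4*pi*K) = 0.37 * 3784129 / (4 * pi * 3.39) = 32866.9
sqrt(32866.9) = 181.292
H = 181.292 - 92.9 = 88.39

88.39 m


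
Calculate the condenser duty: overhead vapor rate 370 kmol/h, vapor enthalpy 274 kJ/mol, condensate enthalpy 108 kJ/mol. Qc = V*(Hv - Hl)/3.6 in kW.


Qc = 370 * (274 - 108) / 3.6 = 370 * 166 / 3.6 = 17060

17060 kW


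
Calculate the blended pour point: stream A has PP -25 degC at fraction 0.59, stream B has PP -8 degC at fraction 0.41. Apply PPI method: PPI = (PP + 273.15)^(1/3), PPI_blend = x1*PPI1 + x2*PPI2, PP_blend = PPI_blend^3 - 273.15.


PPI_1 = (-25 + 273.15)^(1/3) = 6.284028
PPI_2 = (-8 + 273.15)^(1/3) = 6.42437
PPI_blend = 0.59 * 6.284028 + 0.41 * 6.42437 = 6.341568
PP_blend = 6.341568^3 - 273.15 = 255.0292 - 273.15 = -18.12

-18.12 degC


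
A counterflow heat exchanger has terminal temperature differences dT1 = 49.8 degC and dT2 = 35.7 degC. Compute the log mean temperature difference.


LMTD = (dT1 - dT2) / ln(dT1/dT2)
= (49.8 - 35.7) / ln(49.8 / 35.7) = 14.1 / 0.332864 = 42.36

42.36 degC


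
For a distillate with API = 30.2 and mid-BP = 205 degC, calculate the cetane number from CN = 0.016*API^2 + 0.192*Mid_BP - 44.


CN = 0.016 * 30.2^2 + 0.192 * 205 - 44
CN = 14.59264 + 39.36 - 44 = 9.95264

9.95264


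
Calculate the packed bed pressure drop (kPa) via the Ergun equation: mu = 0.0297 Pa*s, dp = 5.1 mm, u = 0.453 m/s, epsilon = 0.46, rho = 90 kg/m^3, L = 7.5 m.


dp = 5.1 mm = 0.0051 m
Viscous term = 150*0.0297*0.453*(1-0.46)^2 / (0.0051^2*0.46^3) = 232445
Inertial term = 1.75*90*0.453^2*(1-0.46) / (0.0051*0.46^3) = 35158.2
dP/L = 232445 + 35158.2 = 267603 Pa/m
dP = 267603 * 7.5 / 1000 = 2007 kPa

2007 kPa


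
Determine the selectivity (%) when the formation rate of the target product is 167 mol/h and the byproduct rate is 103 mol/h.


Selectivity = desired / (desired + undesired) * 100
Total products = 167 + 103 = 270 mol/h
S = 167 / 270 * 100
= 0.6185 * 100
= 61.85 %

61.85 %


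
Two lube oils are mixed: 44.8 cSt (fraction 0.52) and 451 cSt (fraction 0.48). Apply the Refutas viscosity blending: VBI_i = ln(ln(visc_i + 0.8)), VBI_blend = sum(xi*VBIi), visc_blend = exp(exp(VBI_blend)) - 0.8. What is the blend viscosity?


Refutas method: VBN_i = 14.534*ln(ln(visc_i + 0.8)) + 10.975, blended linearly by mass fraction; since VBN is linear in VBI_i = ln(ln(visc_i + 0.8)) and the fractions sum to 1, blend VBI directly: visc = exp(exp(VBI_blend)) - 0.8
VBI_1 = ln(ln(44.8 + 0.8)) = 1.34023
VBI_2 = ln(ln(451 + 0.8)) = 1.81046
VBI_blend = 0.52 * 1.34023 + 0.48 * 1.81046 = 1.56594
visc_blend = exp(exp(1.56594)) - 0.8 = 119.2

119.2 cSt


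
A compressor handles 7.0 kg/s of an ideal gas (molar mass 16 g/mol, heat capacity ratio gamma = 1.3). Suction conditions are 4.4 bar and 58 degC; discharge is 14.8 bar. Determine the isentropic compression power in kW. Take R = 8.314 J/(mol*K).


Isentropic work: W = m*(gamma/(gamma-1))*(R*T1/MW)*((P2/P1)^((gamma-1)/gamma) - 1)
T1 = 58 + 273.15 = 331.15 K
Pressure ratio = 14.8 / 4.4 = 3.36364
Exponent = (1.3 - 1)/1.3 = 0.230769
(P2/P1)^exp - 1 = 3.36364^0.230769 - 1 = 0.323035
W = 7.0 * 1.3 / 0.3 * 8.314 * 331.15 / 16 * 0.323035 = 1686

1686 kW


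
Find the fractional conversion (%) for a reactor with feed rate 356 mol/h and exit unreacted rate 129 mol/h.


X = (F_in - F_out) / F_in * 100
Moles reacted = 356 - 129 = 227
X = 227 / 356 * 100
= 0.6376 * 100
= 63.76 %

63.76 %


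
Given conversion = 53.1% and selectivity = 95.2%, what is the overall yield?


Overall yield = conversion (%) * selectivity (%) / 100
Conversion = 53.1%, Selectivity = 95.2%
Y = 53.1 * 95.2 / 100
= 50.5512 %

50.5512 %


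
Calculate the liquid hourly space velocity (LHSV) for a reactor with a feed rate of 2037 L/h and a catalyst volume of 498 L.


LHSV = volumetric feed rate / catalyst volume
= 2037 L/h / 498 L
= 4.090 h^-1

4.090 h^-1


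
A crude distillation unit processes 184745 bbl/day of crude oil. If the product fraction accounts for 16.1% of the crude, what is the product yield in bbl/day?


Crude throughput = 184745 bbl/day
Fraction yield = 16.1%
yield = throughput * fraction / 100
yield = 184745 * 16.1 / 100 = 29743.945

29743.945 bbl/day


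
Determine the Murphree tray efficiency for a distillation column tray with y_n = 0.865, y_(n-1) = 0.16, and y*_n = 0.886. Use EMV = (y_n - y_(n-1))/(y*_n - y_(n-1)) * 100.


Murphree vapor efficiency: EMV = (y_n - y_(n-1)) / (y*_n - y_(n-1)) * 100
EMV = (0.865 - 0.16) / (0.886 - 0.16) * 100 = 0.705 / 0.726 * 100 = 97.11

97.11 %


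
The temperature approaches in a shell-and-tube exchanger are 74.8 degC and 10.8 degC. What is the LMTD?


LMTD = (dT1 - dT2) / ln(dT1/dT2)
= (74.8 - 10.8) / ln(74.8 / 10.8) = 64 / 1.93527 = 33.07

33.07 degC


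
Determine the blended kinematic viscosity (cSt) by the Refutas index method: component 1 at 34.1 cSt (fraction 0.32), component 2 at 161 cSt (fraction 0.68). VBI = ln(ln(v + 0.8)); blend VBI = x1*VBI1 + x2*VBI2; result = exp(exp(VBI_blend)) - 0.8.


Refutas method: VBN_i = 14.534*ln(ln(visc_i + 0.8)) + 10.975, blended linearly by mass fraction; since VBN is linear in VBI_i = ln(ln(visc_i + 0.8)) and the fractions sum to 1, blend VBI directly: visc = exp(exp(VBI_blend)) - 0.8
VBI_1 = ln(ln(34.1 + 0.8)) = 1.26765
VBI_2 = ln(ln(161 + 0.8)) = 1.62656
VBI_blend = 0.32 * 1.26765 + 0.68 * 1.62656 = 1.51171
visc_blend = exp(exp(1.51171)) - 0.8 = 92.37

92.37 cSt


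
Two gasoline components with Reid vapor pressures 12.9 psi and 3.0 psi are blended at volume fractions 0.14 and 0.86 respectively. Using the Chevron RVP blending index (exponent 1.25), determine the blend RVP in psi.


Chevron index: RVP_blend = (sum xi*RVPi^1.25)^(1/1.25)
RVP^1.25 terms: 0.14 * 12.9^1.25 + 0.86 * 3.0^1.25 = 6.81814
RVP_blend = 6.81814^(1/1.25) = 4.644

4.644 psi


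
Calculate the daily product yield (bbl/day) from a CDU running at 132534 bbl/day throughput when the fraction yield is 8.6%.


Crude throughput = 132534 bbl/day
Fraction yield = 8.6%
yield = throughput * fraction / 100
yield = 132534 * 8.6 / 100 = 11397.924

11397.924 bbl/day


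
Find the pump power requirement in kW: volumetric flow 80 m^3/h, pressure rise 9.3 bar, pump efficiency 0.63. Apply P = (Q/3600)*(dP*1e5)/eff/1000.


Q = 80 / 3600 = 0.0222222 m^3/s
P = 0.0222222 * (9.3 * 1e5) / 0.63 / 1000 = 32.80

32.80 kW


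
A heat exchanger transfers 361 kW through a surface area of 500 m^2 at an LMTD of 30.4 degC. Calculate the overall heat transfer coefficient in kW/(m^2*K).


From Q = U*A*LMTD, U = Q / (A * LMTD)
U = 361 / (500 * 30.4) = 361 / 15200 = 0.02375

0.02375 kW/(m^2*K)


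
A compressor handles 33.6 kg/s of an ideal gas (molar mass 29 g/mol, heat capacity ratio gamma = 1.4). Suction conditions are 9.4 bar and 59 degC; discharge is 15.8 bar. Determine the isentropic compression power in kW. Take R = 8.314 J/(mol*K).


Isentropic work: W = m*(gamma/(gamma-1))*(R*T1/MW)*((P2/P1)^((gamma-1)/gamma) - 1)
T1 = 59 + 273.15 = 332.15 K
Pressure ratio = 15.8 / 9.4 = 1.68085
Exponent = (1.4 - 1)/1.4 = 0.285714
(P2/P1)^exp - 1 = 1.68085^0.285714 - 1 = 0.159943
W = 33.6 * 1.4 / 0.4 * 8.314 * 332.15 / 29 * 0.159943 = 1791

1791 kW


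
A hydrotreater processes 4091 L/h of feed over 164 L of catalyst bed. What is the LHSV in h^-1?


LHSV = volumetric feed rate / catalyst volume
= 4091 L/h / 164 L
= 24.95 h^-1

24.95 h^-1


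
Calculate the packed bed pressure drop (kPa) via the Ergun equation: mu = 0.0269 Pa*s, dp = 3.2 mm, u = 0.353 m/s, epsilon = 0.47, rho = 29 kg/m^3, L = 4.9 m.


dp = 3.2 mm = 0.0032 m
Viscous term = 150*0.0269*0.353*(1-0.47)^2 / (0.0032^2*0.47^3) = 376337
Inertial term = 1.75*29*0.353^2*(1-0.47) / (0.0032*0.47^3) = 10088.3
dP/L = 376337 + 10088.3 = 386425 Pa/m
dP = 386425 * 4.9 / 1000 = 1893 kPa

1893 kPa


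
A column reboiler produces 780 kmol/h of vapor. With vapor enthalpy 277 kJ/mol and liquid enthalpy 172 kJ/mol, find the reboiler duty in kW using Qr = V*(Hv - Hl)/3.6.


Qr = 780 * (277 - 172) / 3.6 = 780 * 105 / 3.6 = 22750

22750 kW


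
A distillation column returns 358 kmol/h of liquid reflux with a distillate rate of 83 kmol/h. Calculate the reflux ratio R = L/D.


Reflux ratio definition: R = L / D (liquid returned / distillate withdrawn)
L = 358 kmol/h, D = 83 kmol/h
R = 358 / 83 = 4.313

4.313


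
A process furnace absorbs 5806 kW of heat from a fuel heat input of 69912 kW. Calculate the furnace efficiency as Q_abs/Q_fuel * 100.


Furnace efficiency = Q_absorbed / Q_fuel * 100
= 5806 / 69912 * 100 = 8.305

8.305 %


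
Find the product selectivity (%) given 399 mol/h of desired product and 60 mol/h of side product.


Selectivity = desired / (desired + undesired) * 100
Total products = 399 + 60 = 459 mol/h
S = 399 / 459 * 100
= 0.8693 * 100
= 86.93 %

86.93 %


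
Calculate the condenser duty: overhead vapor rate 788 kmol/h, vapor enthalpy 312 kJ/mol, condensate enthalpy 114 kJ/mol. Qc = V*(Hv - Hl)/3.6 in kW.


Qc = 788 * (312 - 114) / 3.6 = 788 * 198 / 3.6 = 43340

43340 kW


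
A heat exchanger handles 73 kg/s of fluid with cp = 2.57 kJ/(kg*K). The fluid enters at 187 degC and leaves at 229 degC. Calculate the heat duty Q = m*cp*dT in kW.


Q = m_dot * cp * delta_T
delta_T = 229 - 187 = 42 K
Q = 73 * 2.57 * 42
= 187.61 * 42
= 7879.62 kW

7879.62 kW


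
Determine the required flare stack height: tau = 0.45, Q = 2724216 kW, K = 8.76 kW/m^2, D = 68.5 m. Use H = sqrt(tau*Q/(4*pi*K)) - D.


tau*Q/(4*pi*K) = 0.45 * 2724216 / (4 * pi * 8.76) = 11136.3
sqrt(11136.3) = 105.529
H = 105.529 - 68.5 = 37.03

37.03 m


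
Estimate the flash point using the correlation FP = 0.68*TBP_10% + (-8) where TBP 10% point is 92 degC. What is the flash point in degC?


FP = 0.68 * 92 + (-8) = 54.56

54.56 degC


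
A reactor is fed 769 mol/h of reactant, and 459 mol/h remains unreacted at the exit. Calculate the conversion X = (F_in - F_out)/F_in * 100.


X = (F_in - F_out) / F_in * 100
Moles reacted = 769 - 459 = 310
X = 310 / 769 * 100
= 0.4031 * 100
= 40.31 %

40.31 %


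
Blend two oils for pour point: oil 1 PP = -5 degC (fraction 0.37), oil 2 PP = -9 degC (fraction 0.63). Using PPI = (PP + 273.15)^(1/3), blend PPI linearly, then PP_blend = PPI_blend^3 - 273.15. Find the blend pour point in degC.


PPI_1 = (-5 + 273.15)^(1/3) = 6.448508
PPI_2 = (-9 + 273.15)^(1/3) = 6.416283
PPI_blend = 0.37 * 6.448508 + 0.63 * 6.416283 = 6.428206
PP_blend = 6.428206^3 - 273.15 = 265.6253 - 273.15 = -7.52

-7.52 degC


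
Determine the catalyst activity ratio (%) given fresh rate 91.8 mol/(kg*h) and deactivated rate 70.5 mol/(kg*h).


Activity (%) = (rate_used / rate_fresh) * 100
rate_used = 70.5, rate_fresh = 91.8
= (70.5 / 91.8) * 100
= 0.7680 * 100 = 76.80

76.80 %


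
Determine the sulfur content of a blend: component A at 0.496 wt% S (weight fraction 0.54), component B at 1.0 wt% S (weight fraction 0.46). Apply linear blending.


Linear sulfur blending: S_blend = x1*S1 + x2*S2
Contribution 1: 0.54 * 0.496 = 0.26784 wt%
Contribution 2: 0.46 * 1.0 = 0.46 wt%
S_blend = 0.26784 + 0.46 = 0.72784

0.72784 wt%


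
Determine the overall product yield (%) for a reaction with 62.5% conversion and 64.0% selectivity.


Overall yield = conversion (%) * selectivity (%) / 100
Conversion = 62.5%, Selectivity = 64.0%
Y = 62.5 * 64.0 / 100
= 40 %

40 %


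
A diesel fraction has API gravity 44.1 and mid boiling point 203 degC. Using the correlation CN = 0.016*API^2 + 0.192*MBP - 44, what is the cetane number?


CN = 0.016 * 44.1^2 + 0.192 * 203 - 44
CN = 31.11696 + 38.976 - 44 = 26.09296

26.09296


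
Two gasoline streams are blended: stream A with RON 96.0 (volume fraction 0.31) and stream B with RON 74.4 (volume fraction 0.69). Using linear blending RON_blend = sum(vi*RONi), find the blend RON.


Linear blending: RON_blend = sum(vi * RONi)
Contribution 1: 0.31 * 96.0 = 29.76
Contribution 2: 0.69 * 74.4 = 51.336
RON_blend = 29.76 + 51.336 = 81.096

81.096


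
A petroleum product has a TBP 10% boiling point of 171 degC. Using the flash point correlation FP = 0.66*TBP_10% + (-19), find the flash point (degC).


FP = 0.66 * 171 + (-19) = 93.86

93.86 degC


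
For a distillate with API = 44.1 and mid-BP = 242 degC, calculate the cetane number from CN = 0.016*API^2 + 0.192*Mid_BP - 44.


CN = 0.016 * 44.1^2 + 0.192 * 242 - 44
CN = 31.11696 + 46.464 - 44 = 33.58096

33.58096


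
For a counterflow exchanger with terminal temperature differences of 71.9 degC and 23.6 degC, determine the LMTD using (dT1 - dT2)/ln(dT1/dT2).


LMTD = (dT1 - dT2) / ln(dT1/dT2)
= (71.9 - 23.6) / ln(71.9 / 23.6) = 48.3 / 1.11403 = 43.36

43.36 degC


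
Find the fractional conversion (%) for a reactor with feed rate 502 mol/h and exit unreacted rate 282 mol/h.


X = (F_in - F_out) / F_in * 100
Moles reacted = 502 - 282 = 220
X = 220 / 502 * 100
= 0.4382 * 100
= 43.82 %

43.82 %


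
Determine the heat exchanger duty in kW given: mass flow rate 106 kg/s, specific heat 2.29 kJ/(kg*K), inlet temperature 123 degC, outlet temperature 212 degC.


Q = m_dot * cp * delta_T
delta_T = 212 - 123 = 89 K
Q = 106 * 2.29 * 89
= 242.74 * 89
= 21603.86 kW

21603.86 kW


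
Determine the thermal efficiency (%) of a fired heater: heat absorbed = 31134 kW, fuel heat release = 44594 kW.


Furnace efficiency = Q_absorbed / Q_fuel * 100
= 31134 / 44594 * 100 = 69.82

69.82 %


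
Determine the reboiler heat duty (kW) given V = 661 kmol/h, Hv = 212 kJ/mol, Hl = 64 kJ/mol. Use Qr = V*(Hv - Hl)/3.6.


Qr = 661 * (212 - 64) / 3.6 = 661 * 148 / 3.6 = 27170

27170 kW


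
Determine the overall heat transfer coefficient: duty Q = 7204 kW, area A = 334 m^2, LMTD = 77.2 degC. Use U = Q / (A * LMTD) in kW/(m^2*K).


From Q = U*A*LMTD, U = Q / (A * LMTD)
U = 7204 / (334 * 77.2) = 7204 / 25784.8 = 0.2794

0.2794 kW/(m^2*K)


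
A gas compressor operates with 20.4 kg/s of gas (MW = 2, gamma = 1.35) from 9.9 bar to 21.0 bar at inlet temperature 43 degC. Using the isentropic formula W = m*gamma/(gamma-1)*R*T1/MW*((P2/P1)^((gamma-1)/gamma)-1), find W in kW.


Isentropic work: W = m*(gamma/(gamma-1))*(R*T1/MW)*((P2/P1)^((gamma-1)/gamma) - 1)
T1 = 43 + 273.15 = 316.15 K
Pressure ratio = 21.0 / 9.9 = 2.12121
Exponent = (1.35 - 1)/1.35 = 0.259259
(P2/P1)^exp - 1 = 2.12121^0.259259 - 1 = 0.215262
W = 20.4 * 1.35 / 0.35 * 8.314 * 316.15 / 2 * 0.215262 = 22260

22260 kW


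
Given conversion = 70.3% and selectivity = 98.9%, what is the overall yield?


Overall yield = conversion (%) * selectivity (%) / 100
Conversion = 70.3%, Selectivity = 98.9%
Y = 70.3 * 98.9 / 100
= 69.5267 %

69.5267 %


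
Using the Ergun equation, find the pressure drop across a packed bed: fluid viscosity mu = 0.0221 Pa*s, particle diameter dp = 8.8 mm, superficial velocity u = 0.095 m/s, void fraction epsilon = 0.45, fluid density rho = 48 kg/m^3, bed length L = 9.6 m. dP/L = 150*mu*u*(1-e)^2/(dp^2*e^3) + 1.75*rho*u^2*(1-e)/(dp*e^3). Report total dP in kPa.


dp = 8.8 mm = 0.0088 m
Viscous term = 150*0.0221*0.095*(1-0.45)^2 / (0.0088^2*0.45^3) = 13499.9
Inertial term = 1.75*48*0.095^2*(1-0.45) / (0.0088*0.45^3) = 519.959
dP/L = 13499.9 + 519.959 = 14019.9 Pa/m
dP = 14019.9 * 9.6 / 1000 = 134.6 kPa

134.6 kPa


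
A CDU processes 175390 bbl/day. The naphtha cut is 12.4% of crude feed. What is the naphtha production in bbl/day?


Crude throughput = 175390 bbl/day
Fraction yield = 12.4%
yield = throughput * fraction / 100
yield = 175390 * 12.4 / 100 = 21748.36

21748.36 bbl/day


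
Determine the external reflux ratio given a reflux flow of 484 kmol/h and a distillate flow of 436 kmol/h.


Reflux ratio definition: R = L / D (liquid returned / distillate withdrawn)
L = 484 kmol/h, D = 436 kmol/h
R = 484 / 436 = 1.110

1.110


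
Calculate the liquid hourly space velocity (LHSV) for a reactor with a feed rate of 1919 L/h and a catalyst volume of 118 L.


LHSV = volumetric feed rate / catalyst volume
= 1919 L/h / 118 L
= 16.26 h^-1

16.26 h^-1


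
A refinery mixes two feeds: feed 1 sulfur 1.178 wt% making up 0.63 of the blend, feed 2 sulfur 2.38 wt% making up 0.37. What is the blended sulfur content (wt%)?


Linear sulfur blending: S_blend = x1*S1 + x2*S2
Contribution 1: 0.63 * 1.178 = 0.74214 wt%
Contribution 2: 0.37 * 2.38 = 0.8806 wt%
S_blend = 0.74214 + 0.8806 = 1.62274

1.62274 wt%


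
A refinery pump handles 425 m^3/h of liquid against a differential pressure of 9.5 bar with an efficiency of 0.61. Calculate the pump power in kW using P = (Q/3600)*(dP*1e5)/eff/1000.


Q = 425 / 3600 = 0.118056 m^3/s
P = 0.118056 * (9.5 * 1e5) / 0.61 / 1000 = 183.9

183.9 kW


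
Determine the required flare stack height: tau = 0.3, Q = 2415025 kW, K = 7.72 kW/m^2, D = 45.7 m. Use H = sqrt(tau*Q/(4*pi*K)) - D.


tau*Q/(4*pi*K) = 0.3 * 2415025 / (4 * pi * 7.72) = 7468.2
sqrt(7468.2) = 86.4187
H = 86.4187 - 45.7 = 40.72

40.72 m


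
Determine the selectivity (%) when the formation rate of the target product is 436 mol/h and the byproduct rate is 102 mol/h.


Selectivity = desired / (desired + undesired) * 100
Total products = 436 + 102 = 538 mol/h
S = 436 / 538 * 100
= 0.8104 * 100
= 81.04 %

81.04 %


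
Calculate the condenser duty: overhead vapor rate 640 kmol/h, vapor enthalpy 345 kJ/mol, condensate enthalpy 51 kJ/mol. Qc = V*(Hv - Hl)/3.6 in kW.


Qc = 640 * (345 - 51) / 3.6 = 640 * 294 / 3.6 = 52270

52270 kW


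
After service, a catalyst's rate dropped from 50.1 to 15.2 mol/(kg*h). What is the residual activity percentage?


Activity (%) = (rate_used / rate_fresh) * 100
rate_used = 15.2, rate_fresh = 50.1
= (15.2 / 50.1) * 100
= 0.3034 * 100 = 30.34

30.34 %


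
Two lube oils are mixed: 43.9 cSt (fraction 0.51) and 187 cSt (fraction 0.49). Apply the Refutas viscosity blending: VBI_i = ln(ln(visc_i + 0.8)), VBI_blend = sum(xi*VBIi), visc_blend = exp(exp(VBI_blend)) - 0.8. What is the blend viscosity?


Refutas method: VBN_i = 14.534*ln(ln(visc_i + 0.8)) + 10.975, blended linearly by mass fraction; since VBN is linear in VBI_i = ln(ln(visc_i + 0.8)) and the fractions sum to 1, blend VBI directly: visc = exp(exp(VBI_blend)) - 0.8
VBI_1 = ln(ln(43.9 + 0.8)) = 1.33499
VBI_2 = ln(ln(187 + 0.8)) = 1.65544
VBI_blend = 0.51 * 1.33499 + 0.49 * 1.65544 = 1.49201
visc_blend = exp(exp(1.49201)) - 0.8 = 84.49

84.49 cSt


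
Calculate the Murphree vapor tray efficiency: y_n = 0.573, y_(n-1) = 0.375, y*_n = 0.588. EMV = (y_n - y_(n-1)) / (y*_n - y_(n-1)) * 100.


Murphree vapor efficiency: EMV = (y_n - y_(n-1)) / (y*_n - y_(n-1)) * 100
EMV = (0.573 - 0.375) / (0.588 - 0.375) * 100 = 0.198 / 0.213 * 100 = 92.96

92.96 %


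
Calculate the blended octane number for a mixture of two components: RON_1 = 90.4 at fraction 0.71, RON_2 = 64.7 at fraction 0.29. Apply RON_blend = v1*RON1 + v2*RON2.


Linear blending: RON_blend = sum(vi * RONi)
Contribution 1: 0.71 * 90.4 = 64.184
Contribution 2: 0.29 * 64.7 = 18.763
RON_blend = 64.184 + 18.763 = 82.947

82.947


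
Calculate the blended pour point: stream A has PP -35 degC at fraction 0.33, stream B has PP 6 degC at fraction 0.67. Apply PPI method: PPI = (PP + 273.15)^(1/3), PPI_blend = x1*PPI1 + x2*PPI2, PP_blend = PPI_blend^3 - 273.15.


PPI_1 = (-35 + 273.15)^(1/3) = 6.198456
PPI_2 = (6 + 273.15)^(1/3) = 6.535506
PPI_blend = 0.33 * 6.198456 + 0.67 * 6.535506 = 6.42428
PP_blend = 6.42428^3 - 273.15 = 265.1389 - 273.15 = -8.01

-8.01 degC


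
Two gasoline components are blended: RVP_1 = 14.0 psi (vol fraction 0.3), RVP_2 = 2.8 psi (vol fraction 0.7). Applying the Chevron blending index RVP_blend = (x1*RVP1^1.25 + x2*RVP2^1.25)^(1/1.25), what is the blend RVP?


Chevron index: RVP_blend = (sum xi*RVPi^1.25)^(1/1.25)
RVP^1.25 terms: 0.3 * 14.0^1.25 + 0.7 * 2.8^1.25 = 10.6596
RVP_blend = 10.6596^(1/1.25) = 6.640

6.640 psi


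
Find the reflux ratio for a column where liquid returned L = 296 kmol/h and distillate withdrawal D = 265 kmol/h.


Reflux ratio definition: R = L / D (liquid returned / distillate withdrawn)
L = 296 kmol/h, D = 265 kmol/h
R = 296 / 265 = 1.117

1.117


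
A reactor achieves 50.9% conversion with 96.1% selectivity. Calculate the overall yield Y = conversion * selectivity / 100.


Overall yield = conversion (%) * selectivity (%) / 100
Conversion = 50.9%, Selectivity = 96.1%
Y = 50.9 * 96.1 / 100
= 48.9149 %

48.9149 %


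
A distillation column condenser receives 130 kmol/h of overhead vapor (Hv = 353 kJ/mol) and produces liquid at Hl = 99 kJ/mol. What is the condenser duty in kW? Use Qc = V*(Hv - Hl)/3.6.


Qc = 130 * (353 - 99) / 3.6 = 130 * 254 / 3.6 = 9172

9172 kW


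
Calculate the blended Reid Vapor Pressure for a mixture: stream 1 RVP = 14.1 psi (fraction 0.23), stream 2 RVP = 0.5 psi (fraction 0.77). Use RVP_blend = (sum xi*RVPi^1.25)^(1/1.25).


Chevron index: RVP_blend = (sum xi*RVPi^1.25)^(1/1.25)
RVP^1.25 terms: 0.23 * 14.1^1.25 + 0.77 * 0.5^1.25 = 6.60797
RVP_blend = 6.60797^(1/1.25) = 4.530

4.530 psi


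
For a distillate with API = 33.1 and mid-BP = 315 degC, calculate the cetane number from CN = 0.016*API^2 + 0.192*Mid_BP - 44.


CN = 0.016 * 33.1^2 + 0.192 * 315 - 44
CN = 17.52976 + 60.48 - 44 = 34.00976

34.00976


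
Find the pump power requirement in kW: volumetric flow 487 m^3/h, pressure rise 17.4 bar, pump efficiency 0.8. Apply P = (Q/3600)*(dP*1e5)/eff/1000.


Q = 487 / 3600 = 0.135278 m^3/s
P = 0.135278 * (17.4 * 1e5) / 0.8 / 1000 = 294.2

294.2 kW


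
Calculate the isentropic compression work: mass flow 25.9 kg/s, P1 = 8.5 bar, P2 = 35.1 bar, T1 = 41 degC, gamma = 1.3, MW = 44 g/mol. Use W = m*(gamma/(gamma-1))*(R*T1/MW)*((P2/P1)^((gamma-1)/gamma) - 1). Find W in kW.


Isentropic work: W = m*(gamma/(gamma-1))*(R*T1/MW)*((P2/P1)^((gamma-1)/gamma) - 1)
T1 = 41 + 273.15 = 314.15 K
Pressure ratio = 35.1 / 8.5 = 4.12941
Exponent = (1.3 - 1)/1.3 = 0.230769
(P2/P1)^exp - 1 = 4.12941^0.230769 - 1 = 0.387164
W = 25.9 * 1.3 / 0.3 * 8.314 * 314.15 / 44 * 0.387164 = 2579

2579 kW


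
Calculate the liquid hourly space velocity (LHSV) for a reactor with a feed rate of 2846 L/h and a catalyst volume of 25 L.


LHSV = volumetric feed rate / catalyst volume
= 2846 L/h / 25 L
= 113.8 h^-1

113.8 h^-1


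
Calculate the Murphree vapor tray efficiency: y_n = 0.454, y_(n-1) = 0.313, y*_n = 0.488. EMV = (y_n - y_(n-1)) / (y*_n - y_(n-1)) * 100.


Murphree vapor efficiency: EMV = (y_n - y_(n-1)) / (y*_n - y_(n-1)) * 100
EMV = (0.454 - 0.313) / (0.488 - 0.313) * 100 = 0.141 / 0.175 * 100 = 80.57

80.57 %


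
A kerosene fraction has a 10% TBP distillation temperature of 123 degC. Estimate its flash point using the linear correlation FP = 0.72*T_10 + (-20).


FP = 0.72 * 123 + (-20) = 68.56

68.56 degC


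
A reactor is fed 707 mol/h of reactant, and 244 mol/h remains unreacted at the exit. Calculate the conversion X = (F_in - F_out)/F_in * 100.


X = (F_in - F_out) / F_in * 100
Moles reacted = 707 - 244 = 463
X = 463 / 707 * 100
= 0.6549 * 100
= 65.49 %

65.49 %


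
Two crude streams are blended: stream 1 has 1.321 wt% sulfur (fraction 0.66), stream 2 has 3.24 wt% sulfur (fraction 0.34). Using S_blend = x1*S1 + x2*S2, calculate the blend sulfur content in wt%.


Linear sulfur blending: S_blend = x1*S1 + x2*S2
Contribution 1: 0.66 * 1.321 = 0.87186 wt%
Contribution 2: 0.34 * 3.24 = 1.1016 wt%
S_blend = 0.87186 + 1.1016 = 1.97346

1.97346 wt%


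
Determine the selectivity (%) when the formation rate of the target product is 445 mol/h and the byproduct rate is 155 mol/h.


Selectivity = desired / (desired + undesired) * 100
Total products = 445 + 155 = 600 mol/h
S = 445 / 600 * 100
= 0.7417 * 100
= 74.17 %

74.17 %


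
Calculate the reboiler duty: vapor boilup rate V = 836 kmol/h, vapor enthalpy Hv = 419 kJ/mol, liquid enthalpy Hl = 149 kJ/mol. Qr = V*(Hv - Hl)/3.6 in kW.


Qr = 836 * (419 - 149) / 3.6 = 836 * 270 / 3.6 = 62700

62700 kW


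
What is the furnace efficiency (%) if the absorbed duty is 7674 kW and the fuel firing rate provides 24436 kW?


Furnace efficiency = Q_absorbed / Q_fuel * 100
= 7674 / 24436 * 100 = 31.40

31.40 %


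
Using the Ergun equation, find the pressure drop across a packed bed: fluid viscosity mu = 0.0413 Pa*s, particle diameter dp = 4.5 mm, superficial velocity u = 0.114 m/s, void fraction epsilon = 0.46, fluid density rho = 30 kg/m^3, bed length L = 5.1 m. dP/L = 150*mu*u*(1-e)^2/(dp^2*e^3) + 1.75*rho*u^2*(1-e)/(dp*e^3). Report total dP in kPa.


dp = 4.5 mm = 0.0045 m
Viscous term = 150*0.0413*0.114*(1-0.46)^2 / (0.0045^2*0.46^3) = 104480
Inertial term = 1.75*30*0.114^2*(1-0.46) / (0.0045*0.46^3) = 841.156
dP/L = 104480 + 841.156 = 105321 Pa/m
dP = 105321 * 5.1 / 1000 = 537.1 kPa

537.1 kPa


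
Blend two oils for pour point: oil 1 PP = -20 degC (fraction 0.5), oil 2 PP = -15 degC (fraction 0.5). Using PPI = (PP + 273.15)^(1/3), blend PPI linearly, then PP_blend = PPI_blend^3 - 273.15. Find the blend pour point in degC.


PPI_1 = (-20 + 273.15)^(1/3) = 6.325953
PPI_2 = (-15 + 273.15)^(1/3) = 6.36733
PPI_blend = 0.5 * 6.325953 + 0.5 * 6.36733 = 6.346642
PP_blend = 6.346642^3 - 273.15 = 255.6419 - 273.15 = -17.51

-17.51 degC


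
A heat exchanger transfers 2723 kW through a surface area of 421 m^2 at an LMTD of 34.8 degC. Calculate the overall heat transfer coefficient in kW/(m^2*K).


From Q = U*A*LMTD, U = Q / (A * LMTD)
U = 2723 / (421 * 34.8) = 2723 / 14650.8 = 0.1859

0.1859 kW/(m^2*K)


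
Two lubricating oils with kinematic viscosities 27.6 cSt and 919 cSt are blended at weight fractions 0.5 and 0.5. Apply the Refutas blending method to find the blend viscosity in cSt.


Refutas method: VBN_i = 14.534*ln(ln(visc_i + 0.8)) + 10.975, blended linearly by mass fraction; since VBN is linear in VBI_i = ln(ln(visc_i + 0.8)) and the fractions sum to 1, blend VBI directly: visc = exp(exp(VBI_blend)) - 0.8
VBI_1 = ln(ln(27.6 + 0.8)) = 1.20788
VBI_2 = ln(ln(919 + 0.8)) = 1.92047
VBI_blend = 0.5 * 1.20788 + 0.5 * 1.92047 = 1.56418
visc_blend = exp(exp(1.56418)) - 0.8 = 118.2

118.2 cSt


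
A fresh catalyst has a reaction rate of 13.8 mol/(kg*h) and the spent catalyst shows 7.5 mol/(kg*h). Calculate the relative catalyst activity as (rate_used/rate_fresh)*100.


Activity (%) = (rate_used / rate_fresh) * 100
rate_used = 7.5, rate_fresh = 13.8
= (7.5 / 13.8) * 100
= 0.5435 * 100 = 54.35

54.35 %


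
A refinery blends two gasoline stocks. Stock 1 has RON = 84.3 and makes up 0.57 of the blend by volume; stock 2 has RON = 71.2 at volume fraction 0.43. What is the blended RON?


Linear blending: RON_blend = sum(vi * RONi)
Contribution 1: 0.57 * 84.3 = 48.051
Contribution 2: 0.43 * 71.2 = 30.616
RON_blend = 48.051 + 30.616 = 78.667

78.667


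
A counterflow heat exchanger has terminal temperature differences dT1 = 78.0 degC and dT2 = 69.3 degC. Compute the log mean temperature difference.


LMTD = (dT1 - dT2) / ln(dT1/dT2)
= (78.0 - 69.3) / ln(78.0 / 69.3) = 8.7 / 0.118264 = 73.56

73.56 degC


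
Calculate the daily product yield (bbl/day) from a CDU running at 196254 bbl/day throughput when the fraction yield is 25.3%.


Crude throughput = 196254 bbl/day
Fraction yield = 25.3%
yield = throughput * fraction / 100
yield = 196254 * 25.3 / 100 = 49652.262

49652.262 bbl/day


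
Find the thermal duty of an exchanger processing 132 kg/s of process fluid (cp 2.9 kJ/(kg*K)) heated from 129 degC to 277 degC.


Q = m_dot * cp * delta_T
delta_T = 277 - 129 = 148 K
Q = 132 * 2.9 * 148
= 382.8 * 148
= 56654.4 kW

56654.4 kW


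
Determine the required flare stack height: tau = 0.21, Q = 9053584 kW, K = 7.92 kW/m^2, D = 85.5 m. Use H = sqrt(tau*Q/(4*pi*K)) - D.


tau*Q/(4*pi*K) = 0.21 * 9053584 / (4 * pi * 7.92) = 19103.1
sqrt(19103.1) = 138.214
H = 138.214 - 85.5 = 52.71

52.71 m


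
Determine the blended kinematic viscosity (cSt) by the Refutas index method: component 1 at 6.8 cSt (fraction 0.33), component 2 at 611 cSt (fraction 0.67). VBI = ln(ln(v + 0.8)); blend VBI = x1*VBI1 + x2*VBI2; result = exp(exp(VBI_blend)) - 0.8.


Refutas method: VBN_i = 14.534*ln(ln(visc_i + 0.8)) + 10.975, blended linearly by mass fraction; since VBN is linear in VBI_i = ln(ln(visc_i + 0.8)) and the fractions sum to 1, blend VBI directly: visc = exp(exp(VBI_blend)) - 0.8
VBI_1 = ln(ln(6.8 + 0.8)) = 0.707123
VBI_2 = ln(ln(611 + 0.8)) = 1.85886
VBI_blend = 0.33 * 0.707123 + 0.67 * 1.85886 = 1.47879
visc_blend = exp(exp(1.47879)) - 0.8 = 79.65

79.65 cSt


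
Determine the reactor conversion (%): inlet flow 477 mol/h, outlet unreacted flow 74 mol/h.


X = (F_in - F_out) / F_in * 100
Moles reacted = 477 - 74 = 403
X = 403 / 477 * 100
= 0.8449 * 100
= 84.49 %

84.49 %


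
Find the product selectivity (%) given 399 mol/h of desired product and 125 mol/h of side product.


Selectivity = desired / (desired + undesired) * 100
Total products = 399 + 125 = 524 mol/h
S = 399 / 524 * 100
= 0.7615 * 100
= 76.15 %

76.15 %


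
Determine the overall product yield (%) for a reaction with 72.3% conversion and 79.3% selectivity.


Overall yield = conversion (%) * selectivity (%) / 100
Conversion = 72.3%, Selectivity = 79.3%
Y = 72.3 * 79.3 / 100
= 57.3339 %

57.3339 %


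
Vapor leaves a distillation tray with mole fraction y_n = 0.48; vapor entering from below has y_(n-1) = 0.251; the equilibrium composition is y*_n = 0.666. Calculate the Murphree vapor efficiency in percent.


Murphree vapor efficiency: EMV = (y_n - y_(n-1)) / (y*_n - y_(n-1)) * 100
EMV = (0.48 - 0.251) / (0.666 - 0.251) * 100 = 0.229 / 0.415 * 100 = 55.18

55.18 %


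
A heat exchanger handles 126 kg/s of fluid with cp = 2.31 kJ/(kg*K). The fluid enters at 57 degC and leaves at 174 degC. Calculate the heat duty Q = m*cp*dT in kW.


Q = m_dot * cp * delta_T
delta_T = 174 - 57 = 117 K
Q = 126 * 2.31 * 117
= 291.06 * 117
= 34054.02 kW

34054.02 kW


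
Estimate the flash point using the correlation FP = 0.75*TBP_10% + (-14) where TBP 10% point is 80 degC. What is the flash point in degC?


FP = 0.75 * 80 + (-14) = 46

46 degC


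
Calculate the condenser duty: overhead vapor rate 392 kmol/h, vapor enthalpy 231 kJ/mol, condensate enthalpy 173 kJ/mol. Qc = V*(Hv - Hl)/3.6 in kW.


Qc = 392 * (231 - 173) / 3.6 = 392 * 58 / 3.6 = 6316

6316 kW


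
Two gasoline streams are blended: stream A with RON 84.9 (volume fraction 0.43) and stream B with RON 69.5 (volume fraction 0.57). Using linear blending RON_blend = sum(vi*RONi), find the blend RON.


Linear blending: RON_blend = sum(vi * RONi)
Contribution 1: 0.43 * 84.9 = 36.507
Contribution 2: 0.57 * 69.5 = 39.615
RON_blend = 36.507 + 39.615 = 76.122

76.122


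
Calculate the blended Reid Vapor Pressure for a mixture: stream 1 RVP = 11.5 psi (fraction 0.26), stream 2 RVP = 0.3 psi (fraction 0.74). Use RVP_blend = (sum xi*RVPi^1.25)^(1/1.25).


Chevron index: RVP_blend = (sum xi*RVPi^1.25)^(1/1.25)
RVP^1.25 terms: 0.26 * 11.5^1.25 + 0.74 * 0.3^1.25 = 5.67042
RVP_blend = 5.67042^(1/1.25) = 4.008

4.008 psi


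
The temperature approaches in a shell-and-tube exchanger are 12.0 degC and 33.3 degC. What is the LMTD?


LMTD = (dT1 - dT2) / ln(dT1/dT2)
= (12.0 - 33.3) / ln(12.0 / 33.3) = -21.3 / -1.02065 = 20.87

20.87 degC
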